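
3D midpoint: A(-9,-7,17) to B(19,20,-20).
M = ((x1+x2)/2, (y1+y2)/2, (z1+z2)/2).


Mx = (-9+19)/2 = 5.0000
My = (-7+20)/2 = 6.5000
Mz = (17- 20)/2 = -1.5000

M = (5.0000, 6.5000, -1.5000)


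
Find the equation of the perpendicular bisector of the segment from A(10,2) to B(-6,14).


Midpoint = (2, 8)
Slope of AB = dy/dx = 12/(-16) = -0.7500
Perp slope = -dx/dy = 16/12 = 1.3333
b = My - (perp slope)*Mx = 8 + (-16*2)/12 = 8 - 2.6667 = 5.3333

y = 1.3333x + 5.3333


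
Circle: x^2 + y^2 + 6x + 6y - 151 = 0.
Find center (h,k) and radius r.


h = -D/2 = -6/2 = -3
k = -E/2 = -6/2 = -3
r^2 = h^2 + k^2 - F = 9 + 9 + 151 = 169
r = 13

Center (-3, -3), radius = 13


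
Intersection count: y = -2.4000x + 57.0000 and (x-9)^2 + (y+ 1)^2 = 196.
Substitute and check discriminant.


Substitute y = -2.4000x + 57.0000: (x-9)^2 + (-2.4000x+57.0000+ 1)^2 = 196
Expand to Ax^2 + Bx + C = 0, where b-k = 58
A = 1+m^2 = 6.76
B = 2(m(b-k) - h) = 2(-2.4000*58 - 9) = -296.4
C = h^2 + (b-k)^2 - r^2 = 81 + 3364 - 196 = 3249
disc = B^2-4AC = 87852.9600 - 87852.9600 = 0
disc = 0

1 intersection point (tangent)


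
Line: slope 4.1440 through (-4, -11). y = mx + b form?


y + 11 = 4.1440(x + 4)
y = 4.1440x - 11 - 4.1440*(-4)
y = 4.1440x + 5.5760

y = 4.1440x + 5.5760


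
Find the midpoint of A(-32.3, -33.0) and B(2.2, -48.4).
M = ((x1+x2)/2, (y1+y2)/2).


Mx = (-32.3 + 2.2)/2 = -30.1/2 = -15.0500
My = (-33.0 - 48.4)/2 = -81.4/2 = -40.7000

(-15.0500, -40.7000)


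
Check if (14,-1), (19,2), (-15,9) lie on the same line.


14*(2-9) + 19*(9+ 1) - 15*(-1-2)
= -98 + 190 + 45 = 137

No, not collinear (determinant = 137)


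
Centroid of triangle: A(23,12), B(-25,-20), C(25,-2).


Gx = (23- 25+25)/3 = 23/3 = 7.6667
Gy = (12- 20- 2)/3 = -10/3 = -3.3333

G = (7.6667, -3.3333)


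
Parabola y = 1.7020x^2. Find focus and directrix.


a = 1.7020
1/(4a) = 0.1469
Focus = (0, 0.1469)
Directrix: y = -0.1469

Focus = (0, 0.1469), Directrix: y = -0.1469


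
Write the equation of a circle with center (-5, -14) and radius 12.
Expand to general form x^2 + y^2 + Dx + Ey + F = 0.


(x+ 5)^2 + (y+ 14)^2 = 12^2
D = -2h = 10, E = -2k = 28
F = h^2+k^2-r^2 = 25+196-144 = 77

x^2 + y^2 + 10x + 28y + 77 = 0


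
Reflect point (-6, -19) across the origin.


Reflection rule for origin: (-x, -y)
(-6, -19) -> (6, 19)

(6, 19)


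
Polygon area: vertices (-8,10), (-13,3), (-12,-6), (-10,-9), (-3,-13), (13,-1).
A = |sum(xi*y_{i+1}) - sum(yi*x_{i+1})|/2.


sum(xi*y_{i+1}) = -8*3 - 13*(-6) - 12*(-9) - 10*(-13) - 3*(-1) + 13*10 = 425
sum(yi*x_{i+1}) = 10*(-13) + 3*(-12) - 6*(-10) - 9*(-3) - 13*13 - 1*(-8) = -240
Area = |425 + 240|/2 = 665/2 = 332.5000

332.5000 sq units


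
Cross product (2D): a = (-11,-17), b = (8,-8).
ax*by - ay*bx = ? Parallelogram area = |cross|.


cross = -11*(-8) + 17*8 = 88 + 136 = 224
Parallelogram area = |224| = 224

cross = 224, parallelogram area = 224


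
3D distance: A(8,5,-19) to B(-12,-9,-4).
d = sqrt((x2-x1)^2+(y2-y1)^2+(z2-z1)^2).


dx=-20, dy=-14, dz=15
d = sqrt(400+196+225) = sqrt(821) = 28.6531

28.6531


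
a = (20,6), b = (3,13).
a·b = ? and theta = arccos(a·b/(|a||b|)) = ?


a·b = 20*3 + 6*13 = 60 + 78 = 138
|a| = sqrt(400+36) = 20.8806
|b| = sqrt(9+169) = 13.3417
cos(theta) = 138/(sqrt(436)*sqrt(178)) = 138/sqrt(77608) = 0.495366
theta = arccos(138/sqrt(77608)) = 60.3061 degrees

a·b = 138, theta = 60.3061 deg


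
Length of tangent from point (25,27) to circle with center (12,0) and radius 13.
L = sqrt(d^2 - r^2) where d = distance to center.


d = sqrt((25-12)^2 + (27-0)^2) = sqrt(169+729) = 29.9666
L = sqrt(898.0000 - 169) = sqrt(729.0000) = 27.0000

27.0000


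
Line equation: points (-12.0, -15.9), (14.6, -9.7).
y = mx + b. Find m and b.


m = (6.2)/(26.6) = 0.2331
b = y1 - m*x1 = -15.9 - (6.2*(-12.0))/(26.6) = -15.9 + 2.7970 = -13.1030

y = 0.2331x - 13.1030


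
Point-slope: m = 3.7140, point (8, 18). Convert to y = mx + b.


y - 18 = 3.7140(x - 8)
y = 3.7140x + 18 - 3.7140*8
y = 3.7140x - 11.7120

y = 3.7140x - 11.7120


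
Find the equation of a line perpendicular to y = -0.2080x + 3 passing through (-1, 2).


Perpendicular slope = -1/m1 = -1/(-0.2080) = 4.8077
b2 = y0 - m2*x0 = 2 - 1/(-0.2080) = 2 + 4.8077 = 6.8077

y = 4.8077x + 6.8077


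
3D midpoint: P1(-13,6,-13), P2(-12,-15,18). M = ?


Mx = (-13- 12)/2 = -12.5000
My = (6- 15)/2 = -4.5000
Mz = (-13+18)/2 = 2.5000

M = (-12.5000, -4.5000, 2.5000)


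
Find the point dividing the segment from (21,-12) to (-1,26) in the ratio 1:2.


Px = (1*(-1) + 2*21)/3 = 41/3 = 13.6667
Py = (1*26 + 2*(-12))/3 = 2/3 = 0.6667

P = (13.6667, 0.6667)


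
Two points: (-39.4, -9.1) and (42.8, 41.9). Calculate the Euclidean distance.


dx = 42.8 + 39.4 = 82.2
dy = 41.9 + 9.1 = 51.0
d = sqrt(6756.84 + 2601.0) = sqrt(9357.84) = 96.7359

96.7359


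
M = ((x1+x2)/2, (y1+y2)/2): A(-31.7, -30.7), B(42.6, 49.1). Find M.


Mx = (-31.7 + 42.6)/2 = 10.9/2 = 5.4500
My = (-30.7 + 49.1)/2 = 18.4/2 = 9.2000

(5.4500, 9.2000)


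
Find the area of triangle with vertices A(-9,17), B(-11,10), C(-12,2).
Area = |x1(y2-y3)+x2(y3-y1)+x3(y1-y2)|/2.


-9*(10-2) = -72
-11*(2-17) = 165
-12*(17-10) = -84
sum = 9
Area = |9|/2 = 4.5000

4.5000 sq units


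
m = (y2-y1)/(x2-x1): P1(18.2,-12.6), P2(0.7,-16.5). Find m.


dy = -16.5 + 12.6 = -3.9
dx = 0.7 - 18.2 = -17.5
m = -3.9/(-17.5) = 0.2229

m = 0.2229


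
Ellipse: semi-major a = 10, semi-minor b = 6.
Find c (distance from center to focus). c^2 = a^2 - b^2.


c^2 = 10^2 - 6^2 = 100 - 36 = 64
c = sqrt(64) = 8.0000

c = 8.0000


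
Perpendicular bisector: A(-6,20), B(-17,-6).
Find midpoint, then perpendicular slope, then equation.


Midpoint = (-11.5, 7)
Slope of AB = dy/dx = -26/(-11) = 2.3636
Perp slope = -dx/dy = -11/26 = -0.4231
b = My - (perp slope)*Mx = 7 + (-11*(-11.5))/(-26) = 7 - 4.8654 = 2.1346

y = -0.4231x + 2.1346


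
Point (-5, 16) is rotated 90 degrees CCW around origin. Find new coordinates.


cos(90) = 0, sin(90) = 1
x' = -5*0 - 16*1 = -16
y' = -5*1 + 16*0 = -5

(-16, -5)


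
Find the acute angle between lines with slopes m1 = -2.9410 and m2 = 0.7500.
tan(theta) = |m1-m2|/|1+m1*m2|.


m1-m2 = -3.691
1+m1*m2 = -1.20575
tan(theta) = |-3.691/(-1.20575)| = 3.061165
theta = arctan(|-3.691/(-1.20575)|) = 71.9092 degrees (acute angle)

71.9092 degrees


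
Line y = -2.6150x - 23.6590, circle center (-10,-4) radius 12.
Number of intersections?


Substitute y = -2.6150x - 23.6590: (x+ 10)^2 + (-2.6150x- 23.6590+ 4)^2 = 144
Expand to Ax^2 + Bx + C = 0, where b-k = -19.659
A = 1+m^2 = 7.838225
B = 2(m(b-k) - h) = 2(-2.6150*(-19.659) + 10) = 122.81657
C = h^2 + (b-k)^2 - r^2 = 100 + 386.476281 - 144 = 342.476281
disc = B^2-4AC = 15083.9099 - 10737.6246 = 4346.2853
disc > 0

2 intersection points


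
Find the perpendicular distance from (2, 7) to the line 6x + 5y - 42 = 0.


|6*2 + 5*7 - 42| = |5| = 5
sqrt(36 + 25) = sqrt(61) = 7.8102
d = 5/sqrt(61) = 0.6402

0.6402


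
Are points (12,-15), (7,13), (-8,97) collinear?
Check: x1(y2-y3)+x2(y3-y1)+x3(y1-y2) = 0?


12*(13-97) + 7*(97+ 15) - 8*(-15-13)
= -1008 + 784 + 224 = 0

Yes, collinear (determinant = 0)


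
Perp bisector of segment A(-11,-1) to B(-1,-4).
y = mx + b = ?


Midpoint = (-6, -2.5)
Slope of AB = dy/dx = -3/10 = -0.3000
Perp slope = -dx/dy = 10/3 = 3.3333
b = My - (perp slope)*Mx = -2.5 + (10*(-6))/(-3) = -2.5 + 20.0000 = 17.5000

y = 3.3333x + 17.5000


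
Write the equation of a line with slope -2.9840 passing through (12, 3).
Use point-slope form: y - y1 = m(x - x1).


y - 3 = -2.9840(x - 12)
y = -2.9840x + 3 + 2.9840*12
y = -2.9840x + 38.8080

y = -2.9840x + 38.8080


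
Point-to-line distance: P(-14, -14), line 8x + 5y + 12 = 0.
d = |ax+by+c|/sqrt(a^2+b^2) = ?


|8*(-14) + 5*(-14) + 12| = |-170| = 170
sqrt(64 + 25) = sqrt(89) = 9.4340
d = 170/sqrt(89) = 18.0200

18.0200


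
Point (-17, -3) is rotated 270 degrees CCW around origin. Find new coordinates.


cos(270) = 0, sin(270) = -1
x' = -17*0 + 3*(-1) = -3
y' = -17*(-1) - 3*0 = 17

(-3, 17)


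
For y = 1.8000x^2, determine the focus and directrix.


a = 1.8000
1/(4a) = 0.1389
Focus = (0, 0.1389)
Directrix: y = -0.1389

Focus = (0, 0.1389), Directrix: y = -0.1389


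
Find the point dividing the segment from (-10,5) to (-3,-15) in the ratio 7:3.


Px = (7*(-3) + 3*(-10))/10 = -51/10 = -5.1000
Py = (7*(-15) + 3*5)/10 = -90/10 = -9.0000

P = (-5.1000, -9.0000)


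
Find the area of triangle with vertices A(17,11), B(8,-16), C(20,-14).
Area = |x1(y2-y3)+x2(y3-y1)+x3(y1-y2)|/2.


17*(-16+ 14) = -34
8*(-14-11) = -200
20*(11+ 16) = 540
sum = 306
Area = |306|/2 = 153.0000

153.0000 sq units


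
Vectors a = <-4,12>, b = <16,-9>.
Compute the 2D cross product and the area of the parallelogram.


cross = -4*(-9) - 12*16 = 36 - 192 = -156
Parallelogram area = |-156| = 156

cross = -156, parallelogram area = 156


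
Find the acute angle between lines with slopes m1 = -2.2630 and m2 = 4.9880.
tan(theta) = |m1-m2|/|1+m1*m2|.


m1-m2 = -7.251
1+m1*m2 = -10.287844
tan(theta) = |-7.251/(-10.287844)| = 0.704812
theta = arctan(|-7.251/(-10.287844)|) = 35.1767 degrees (acute angle)

35.1767 degrees


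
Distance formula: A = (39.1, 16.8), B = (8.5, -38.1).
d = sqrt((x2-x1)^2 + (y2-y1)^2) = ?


dx = 8.5 - 39.1 = -30.6
dy = -38.1 - 16.8 = -54.9
d = sqrt(936.36 + 3014.01) = sqrt(3950.37) = 62.8520

62.8520


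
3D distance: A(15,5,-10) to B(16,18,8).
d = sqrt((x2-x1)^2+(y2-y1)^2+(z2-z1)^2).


dx=1, dy=13, dz=18
d = sqrt(1+169+324) = sqrt(494) = 22.2261

22.2261


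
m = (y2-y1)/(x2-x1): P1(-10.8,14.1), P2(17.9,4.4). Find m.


dy = 4.4 - 14.1 = -9.7
dx = 17.9 + 10.8 = 28.7
m = -9.7/28.7 = -0.3380

m = -0.3380


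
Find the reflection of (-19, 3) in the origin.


Reflection rule for origin: (-x, -y)
(-19, 3) -> (19, -3)

(19, -3)


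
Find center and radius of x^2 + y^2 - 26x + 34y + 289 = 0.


h = -D/2 = 26/2 = 13
k = -E/2 = -34/2 = -17
r^2 = h^2 + k^2 - F = 169 + 289 - 289 = 169
r = 13

Center (13, -17), radius = 13


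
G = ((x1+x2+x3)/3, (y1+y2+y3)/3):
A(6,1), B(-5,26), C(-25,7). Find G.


Gx = (6- 5- 25)/3 = -24/3 = -8.0000
Gy = (1+26+7)/3 = 34/3 = 11.3333

G = (-8.0000, 11.3333)


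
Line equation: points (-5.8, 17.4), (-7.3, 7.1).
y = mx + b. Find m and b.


m = (-10.3)/(-1.5) = 6.8667
b = y1 - m*x1 = 17.4 - (-10.3*(-5.8))/(-1.5) = 17.4 + 39.8267 = 57.2267

y = 6.8667x + 57.2267


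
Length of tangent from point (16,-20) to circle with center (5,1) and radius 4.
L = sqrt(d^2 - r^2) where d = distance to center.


d = sqrt((16-5)^2 + (-20-1)^2) = sqrt(121+441) = 23.7065
L = sqrt(562.0000 - 16) = sqrt(546.0000) = 23.3666

23.3666


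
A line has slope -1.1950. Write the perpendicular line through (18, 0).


Perpendicular slope = -1/m1 = -1/(-1.1950) = 0.8368
b2 = y0 - m2*x0 = 0 + 18/(-1.1950) = 0 - 15.0628 = -15.0628

y = 0.8368x - 15.0628


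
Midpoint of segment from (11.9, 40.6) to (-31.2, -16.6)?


Mx = (11.9 - 31.2)/2 = -19.3/2 = -9.6500
My = (40.6 - 16.6)/2 = 24.0/2 = 12.0000

(-9.6500, 12.0000)


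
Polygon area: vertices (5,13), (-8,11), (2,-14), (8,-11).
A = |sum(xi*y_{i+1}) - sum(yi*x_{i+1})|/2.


sum(xi*y_{i+1}) = 5*11 - 8*(-14) + 2*(-11) + 8*13 = 249
sum(yi*x_{i+1}) = 13*(-8) + 11*2 - 14*8 - 11*5 = -249
Area = |249 + 249|/2 = 498/2 = 249.0000

249.0000 sq units


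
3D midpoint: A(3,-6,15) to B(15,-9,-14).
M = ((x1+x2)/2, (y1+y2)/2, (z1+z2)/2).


Mx = (3+15)/2 = 9.0000
My = (-6- 9)/2 = -7.5000
Mz = (15- 14)/2 = 0.5000

M = (9.0000, -7.5000, 0.5000)


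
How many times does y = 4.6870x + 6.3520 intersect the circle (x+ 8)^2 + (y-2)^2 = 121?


Substitute y = 4.6870x + 6.3520: (x+ 8)^2 + (4.6870x+6.3520-2)^2 = 121
Expand to Ax^2 + Bx + C = 0, where b-k = 4.352
A = 1+m^2 = 22.967969
B = 2(m(b-k) - h) = 2(4.6870*4.352 + 8) = 56.795648
C = h^2 + (b-k)^2 - r^2 = 64 + 18.939904 - 121 = -38.060096
disc = B^2-4AC = 3225.7456 + 3496.6524 = 6722.3980
disc > 0

2 intersection points


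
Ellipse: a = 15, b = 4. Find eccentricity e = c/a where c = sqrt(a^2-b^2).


c = sqrt(225-16) = sqrt(209) = 14.4568
e = c/a = sqrt(209)/15 = 0.9638

e = 0.9638


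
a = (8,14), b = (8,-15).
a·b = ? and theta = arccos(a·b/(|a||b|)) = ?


a·b = 8*8 + 14*(-15) = 64 - 210 = -146
|a| = sqrt(64+196) = 16.1245
|b| = sqrt(64+225) = 17.0000
cos(theta) = -146/(sqrt(260)*sqrt(289)) = -146/sqrt(75140) = -0.532620
theta = arccos(-146/sqrt(75140)) = 122.1826 degrees

a·b = -146, theta = 122.1826 deg


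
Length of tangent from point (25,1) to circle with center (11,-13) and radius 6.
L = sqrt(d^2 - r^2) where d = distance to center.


d = sqrt((25-11)^2 + (1+ 13)^2) = sqrt(196+196) = 19.7990
L = sqrt(392.0000 - 36) = sqrt(356.0000) = 18.8680

18.8680


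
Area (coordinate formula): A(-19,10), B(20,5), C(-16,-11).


-19*(5+ 11) = -304
20*(-11-10) = -420
-16*(10-5) = -80
sum = -804
Area = |-804|/2 = 402.0000

402.0000 sq units


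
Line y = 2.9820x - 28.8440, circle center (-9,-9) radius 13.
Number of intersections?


Substitute y = 2.9820x - 28.8440: (x+ 9)^2 + (2.9820x- 28.8440+ 9)^2 = 169
Expand to Ax^2 + Bx + C = 0, where b-k = -19.844
A = 1+m^2 = 9.892324
B = 2(m(b-k) - h) = 2(2.9820*(-19.844) + 9) = -100.349616
C = h^2 + (b-k)^2 - r^2 = 81 + 393.784336 - 169 = 305.784336
disc = B^2-4AC = 10070.0454 - 12099.6709 = -2029.6255
disc < 0

0 intersection points


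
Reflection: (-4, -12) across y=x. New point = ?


Reflection rule for y=x: (y, x)
(-4, -12) -> (-12, -4)

(-12, -4)


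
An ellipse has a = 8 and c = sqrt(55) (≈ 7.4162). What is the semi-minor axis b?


b^2 = 8^2 - (sqrt(55))^2 = 64 - 55 = 9
b = sqrt(9) = 3

b = 3


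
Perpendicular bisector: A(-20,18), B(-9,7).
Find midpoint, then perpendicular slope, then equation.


Midpoint = (-14.5, 12.5)
Slope of AB = dy/dx = -11/11 = -1.0000
Perp slope = -dx/dy = 11/11 = 1.0000
b = My - (perp slope)*Mx = 12.5 + (11*(-14.5))/(-11) = 12.5 + 14.5000 = 27.0000

y = 1.0000x + 27.0000


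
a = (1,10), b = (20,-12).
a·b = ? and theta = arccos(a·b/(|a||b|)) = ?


a·b = 1*20 + 10*(-12) = 20 - 120 = -100
|a| = sqrt(1+100) = 10.0499
|b| = sqrt(400+144) = 23.3238
cos(theta) = -100/(sqrt(101)*sqrt(544)) = -100/sqrt(54944) = -0.426619
theta = arccos(-100/sqrt(54944)) = 115.2532 degrees

a·b = -100, theta = 115.2532 deg


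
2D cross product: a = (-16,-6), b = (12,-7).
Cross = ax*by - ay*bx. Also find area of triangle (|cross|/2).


cross = -16*(-7) + 6*12 = 112 + 72 = 184
Triangle area = |184|/2 = 184/2 = 92.0000

cross = 184, triangle area = 92.0000


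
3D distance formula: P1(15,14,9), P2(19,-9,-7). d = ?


dx=4, dy=-23, dz=-16
d = sqrt(16+529+256) = sqrt(801) = 28.3019

28.3019


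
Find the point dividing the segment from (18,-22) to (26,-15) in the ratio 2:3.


Px = (2*26 + 3*18)/5 = 106/5 = 21.2000
Py = (2*(-15) + 3*(-22))/5 = -96/5 = -19.2000

P = (21.2000, -19.2000)


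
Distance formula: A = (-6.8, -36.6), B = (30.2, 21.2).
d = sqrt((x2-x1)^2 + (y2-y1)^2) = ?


dx = 30.2 + 6.8 = 37.0
dy = 21.2 + 36.6 = 57.8
d = sqrt(1369.0 + 3340.84) = sqrt(4709.84) = 68.6283

68.6283


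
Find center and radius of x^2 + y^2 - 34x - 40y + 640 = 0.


h = -D/2 = 34/2 = 17
k = -E/2 = 40/2 = 20
r^2 = h^2 + k^2 - F = 289 + 400 - 640 = 49
r = 7

Center (17, 20), radius = 7


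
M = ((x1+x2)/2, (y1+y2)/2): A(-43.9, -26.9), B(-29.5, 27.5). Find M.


Mx = (-43.9 - 29.5)/2 = -73.4/2 = -36.7000
My = (-26.9 + 27.5)/2 = 0.6/2 = 0.3000

(-36.7000, 0.3000)


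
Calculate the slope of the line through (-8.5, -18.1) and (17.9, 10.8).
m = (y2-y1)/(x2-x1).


dy = 10.8 + 18.1 = 28.9
dx = 17.9 + 8.5 = 26.4
m = 28.9/26.4 = 1.0947

m = 1.0947


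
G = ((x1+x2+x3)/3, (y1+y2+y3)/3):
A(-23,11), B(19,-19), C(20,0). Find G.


Gx = (-23+19+20)/3 = 16/3 = 5.3333
Gy = (11- 19+0)/3 = -8/3 = -2.6667

G = (5.3333, -2.6667)


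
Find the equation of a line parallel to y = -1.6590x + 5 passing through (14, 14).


Parallel lines have equal slopes.
m2 = -1.6590
b2 = 14 + 1.6590*14 = 37.2260

y = -1.6590x + 37.2260


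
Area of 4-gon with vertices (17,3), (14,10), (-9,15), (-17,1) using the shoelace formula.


sum(xi*y_{i+1}) = 17*10 + 14*15 - 9*1 - 17*3 = 320
sum(yi*x_{i+1}) = 3*14 + 10*(-9) + 15*(-17) + 1*17 = -286
Area = |320 + 286|/2 = 606/2 = 303.0000

303.0000 sq units


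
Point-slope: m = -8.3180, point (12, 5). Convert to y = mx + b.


y - 5 = -8.3180(x - 12)
y = -8.3180x + 5 + 8.3180*12
y = -8.3180x + 104.8160

y = -8.3180x + 104.8160


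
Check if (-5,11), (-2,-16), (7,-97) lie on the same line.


-5*(-16+ 97) - 2*(-97-11) + 7*(11+ 16)
= -405 + 216 + 189 = 0

Yes, collinear (determinant = 0)


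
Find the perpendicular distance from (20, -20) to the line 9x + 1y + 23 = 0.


|9*20 + 1*(-20) + 23| = |183| = 183
sqrt(81 + 1) = sqrt(82) = 9.0554
d = 183/sqrt(82) = 20.2090

20.2090


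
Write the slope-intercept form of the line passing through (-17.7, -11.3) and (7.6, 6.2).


m = (17.5)/(25.3) = 0.6917
b = y1 - m*x1 = -11.3 - (17.5*(-17.7))/(25.3) = -11.3 + 12.2431 = 0.9431

y = 0.6917x + 0.9431


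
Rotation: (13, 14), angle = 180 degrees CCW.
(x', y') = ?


cos(180) = -1, sin(180) = 0
x' = 13*(-1) - 14*0 = -13
y' = 13*0 + 14*(-1) = -14

(-13, -14)


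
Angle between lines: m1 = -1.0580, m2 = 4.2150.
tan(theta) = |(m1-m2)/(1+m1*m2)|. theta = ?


m1-m2 = -5.273
1+m1*m2 = -3.45947
tan(theta) = |-5.273/(-3.45947)| = 1.524222
theta = arctan(|-5.273/(-3.45947)|) = 56.7322 degrees (acute angle)

56.7322 degrees


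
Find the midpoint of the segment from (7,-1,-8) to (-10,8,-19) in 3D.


Mx = (7- 10)/2 = -1.5000
My = (-1+8)/2 = 3.5000
Mz = (-8- 19)/2 = -13.5000

M = (-1.5000, 3.5000, -13.5000)


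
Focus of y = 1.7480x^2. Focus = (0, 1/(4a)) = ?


a = 1.7480
4a = 6.9920
focus = (0, 1/6.9920) = (0, 0.1430)

Focus = (0, 0.1430)


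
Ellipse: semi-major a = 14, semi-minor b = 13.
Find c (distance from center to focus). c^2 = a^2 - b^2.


c^2 = 14^2 - 13^2 = 196 - 169 = 27
c = sqrt(27) = 5.1962

c = 5.1962


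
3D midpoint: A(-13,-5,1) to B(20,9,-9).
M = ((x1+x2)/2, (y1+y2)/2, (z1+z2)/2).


Mx = (-13+20)/2 = 3.5000
My = (-5+9)/2 = 2.0000
Mz = (1- 9)/2 = -4.0000

M = (3.5000, 2.0000, -4.0000)


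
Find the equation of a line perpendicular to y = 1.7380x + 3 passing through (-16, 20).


Perpendicular slope = -1/m1 = -1/1.7380 = -0.5754
b2 = y0 - m2*x0 = 20 - 16/1.7380 = 20 - 9.2060 = 10.7940

y = -0.5754x + 10.7940


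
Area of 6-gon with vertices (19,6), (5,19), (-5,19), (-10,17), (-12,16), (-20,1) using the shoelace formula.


sum(xi*y_{i+1}) = 19*19 + 5*19 - 5*17 - 10*16 - 12*1 - 20*6 = 79
sum(yi*x_{i+1}) = 6*5 + 19*(-5) + 19*(-10) + 17*(-12) + 16*(-20) + 1*19 = -760
Area = |79 + 760|/2 = 839/2 = 419.5000

419.5000 sq units


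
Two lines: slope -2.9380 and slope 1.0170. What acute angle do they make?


m1-m2 = -3.955
1+m1*m2 = -1.987946
tan(theta) = |-3.955/(-1.987946)| = 1.989491
theta = arctan(|-3.955/(-1.987946)|) = 63.3140 degrees (acute angle)

63.3140 degrees


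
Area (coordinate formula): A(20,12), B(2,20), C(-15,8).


20*(20-8) = 240
2*(8-12) = -8
-15*(12-20) = 120
sum = 352
Area = |352|/2 = 176.0000

176.0000 sq units


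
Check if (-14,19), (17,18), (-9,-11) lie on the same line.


-14*(18+ 11) + 17*(-11-19) - 9*(19-18)
= -406 - 510 - 9 = -925

No, not collinear (determinant = -925)


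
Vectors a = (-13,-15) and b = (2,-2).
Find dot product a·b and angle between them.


a·b = -13*2 - 15*(-2) = -26 + 30 = 4
|a| = sqrt(169+225) = 19.8494
|b| = sqrt(4+4) = 2.8284
cos(theta) = 4/(sqrt(394)*sqrt(8)) = 4/sqrt(3152) = 0.071247
theta = arccos(4/sqrt(3152)) = 85.9144 degrees

a·b = 4, theta = 85.9144 deg


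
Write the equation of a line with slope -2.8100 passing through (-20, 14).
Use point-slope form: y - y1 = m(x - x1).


y - 14 = -2.8100(x + 20)
y = -2.8100x + 14 + 2.8100*(-20)
y = -2.8100x - 42.2000

y = -2.8100x - 42.2000


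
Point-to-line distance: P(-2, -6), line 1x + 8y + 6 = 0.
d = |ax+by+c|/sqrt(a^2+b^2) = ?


|1*(-2) + 8*(-6) + 6| = |-44| = 44
sqrt(1 + 64) = sqrt(65) = 8.0623
d = 44/sqrt(65) = 5.4575

5.4575


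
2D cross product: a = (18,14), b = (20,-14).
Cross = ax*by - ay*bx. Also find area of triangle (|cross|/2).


cross = 18*(-14) - 14*20 = -252 - 280 = -532
Triangle area = |-532|/2 = 532/2 = 266.0000

cross = -532, triangle area = 266.0000


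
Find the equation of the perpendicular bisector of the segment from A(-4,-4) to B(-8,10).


Midpoint = (-6, 3)
Slope of AB = dy/dx = 14/(-4) = -3.5000
Perp slope = -dx/dy = 4/14 = 0.2857
b = My - (perp slope)*Mx = 3 + (-4*(-6))/14 = 3 + 1.7143 = 4.7143

y = 0.2857x + 4.7143


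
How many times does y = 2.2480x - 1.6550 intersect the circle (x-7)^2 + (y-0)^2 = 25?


Substitute y = 2.2480x - 1.6550: (x-7)^2 + (2.2480x- 1.6550-0)^2 = 25
Expand to Ax^2 + Bx + C = 0, where b-k = -1.655
A = 1+m^2 = 6.053504
B = 2(m(b-k) - h) = 2(2.2480*(-1.655) - 7) = -21.44088
C = h^2 + (b-k)^2 - r^2 = 49 + 2.739025 - 25 = 26.739025
disc = B^2-4AC = 459.7113 - 647.4592 = -187.7479
disc < 0

0 intersection points


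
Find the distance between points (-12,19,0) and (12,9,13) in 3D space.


dx=24, dy=-10, dz=13
d = sqrt(576+100+169) = sqrt(845) = 29.0689

29.0689


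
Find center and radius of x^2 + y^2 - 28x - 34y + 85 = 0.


h = -D/2 = 28/2 = 14
k = -E/2 = 34/2 = 17
r^2 = h^2 + k^2 - F = 196 + 289 - 85 = 400
r = 20

Center (14, 17), radius = 20


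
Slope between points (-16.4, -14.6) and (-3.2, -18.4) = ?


dy = -18.4 + 14.6 = -3.8
dx = -3.2 + 16.4 = 13.2
m = -3.8/13.2 = -0.2879

m = -0.2879


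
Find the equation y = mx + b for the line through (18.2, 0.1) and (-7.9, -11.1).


m = (-11.2)/(-26.1) = 0.4291
b = y1 - m*x1 = 0.1 - (-11.2*18.2)/(-26.1) = 0.1 - 7.8100 = -7.7100

y = 0.4291x - 7.7100


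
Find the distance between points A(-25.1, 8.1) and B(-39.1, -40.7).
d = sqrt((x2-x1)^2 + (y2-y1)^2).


dx = -39.1 + 25.1 = -14.0
dy = -40.7 - 8.1 = -48.8
d = sqrt(196.0 + 2381.44) = sqrt(2577.44) = 50.7685

50.7685


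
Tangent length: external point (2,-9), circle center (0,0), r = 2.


d = sqrt((2-0)^2 + (-9-0)^2) = sqrt(4+81) = 9.2195
L = sqrt(85.0000 - 4) = sqrt(81.0000) = 9.0000

9.0000


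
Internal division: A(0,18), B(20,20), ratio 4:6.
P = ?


Px = (4*20 + 6*0)/10 = 80/10 = 8.0000
Py = (4*20 + 6*18)/10 = 188/10 = 18.8000

P = (8.0000, 18.8000)


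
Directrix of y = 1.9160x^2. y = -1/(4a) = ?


a = 1.9160
1/(4a) = 0.1305
directrix: y = -0.1305 = -0.1305

y = -0.1305


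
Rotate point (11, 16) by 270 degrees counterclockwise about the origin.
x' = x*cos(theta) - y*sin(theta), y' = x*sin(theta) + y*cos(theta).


cos(270) = 0, sin(270) = -1
x' = 11*0 - 16*(-1) = 16
y' = 11*(-1) + 16*0 = -11

(16, -11)


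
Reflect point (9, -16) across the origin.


Reflection rule for origin: (-x, -y)
(9, -16) -> (-9, 16)

(-9, 16)


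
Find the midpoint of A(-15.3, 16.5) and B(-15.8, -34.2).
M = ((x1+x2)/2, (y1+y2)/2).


Mx = (-15.3 - 15.8)/2 = -31.1/2 = -15.5500
My = (16.5 - 34.2)/2 = -17.7/2 = -8.8500

(-15.5500, -8.8500)


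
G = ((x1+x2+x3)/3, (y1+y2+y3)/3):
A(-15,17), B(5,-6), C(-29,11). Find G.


Gx = (-15+5- 29)/3 = -39/3 = -13.0000
Gy = (17- 6+11)/3 = 22/3 = 7.3333

G = (-13.0000, 7.3333)


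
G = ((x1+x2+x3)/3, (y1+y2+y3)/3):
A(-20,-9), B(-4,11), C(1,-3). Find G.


Gx = (-20- 4+1)/3 = -23/3 = -7.6667
Gy = (-9+11- 3)/3 = -1/3 = -0.3333

G = (-7.6667, -0.3333)


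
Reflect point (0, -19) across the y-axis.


Reflection rule for y-axis: (-x, y)
(0, -19) -> (0, -19)

(0, -19)


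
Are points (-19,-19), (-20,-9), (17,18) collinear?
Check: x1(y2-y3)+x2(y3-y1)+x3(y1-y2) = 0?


-19*(-9-18) - 20*(18+ 19) + 17*(-19+ 9)
= 513 - 740 - 170 = -397

No, not collinear (determinant = -397)


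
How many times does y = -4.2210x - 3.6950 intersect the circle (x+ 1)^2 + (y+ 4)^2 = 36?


Substitute y = -4.2210x - 3.6950: (x+ 1)^2 + (-4.2210x- 3.6950+ 4)^2 = 36
Expand to Ax^2 + Bx + C = 0, where b-k = 0.305
A = 1+m^2 = 18.816841
B = 2(m(b-k) - h) = 2(-4.2210*0.305 + 1) = -0.57481
C = h^2 + (b-k)^2 - r^2 = 1 + 0.093025 - 36 = -34.906975
disc = B^2-4AC = 0.3304 + 2627.3560 = 2627.6864
disc > 0

2 intersection points


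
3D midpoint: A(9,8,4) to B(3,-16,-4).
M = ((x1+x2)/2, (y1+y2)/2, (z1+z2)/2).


Mx = (9+3)/2 = 6.0000
My = (8- 16)/2 = -4.0000
Mz = (4- 4)/2 = 0

M = (6.0000, -4.0000, 0)


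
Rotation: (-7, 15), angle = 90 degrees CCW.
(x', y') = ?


cos(90) = 0, sin(90) = 1
x' = -7*0 - 15*1 = -15
y' = -7*1 + 15*0 = -7

(-15, -7)


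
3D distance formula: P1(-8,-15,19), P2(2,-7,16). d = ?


dx=10, dy=8, dz=-3
d = sqrt(100+64+9) = sqrt(173) = 13.1529

13.1529


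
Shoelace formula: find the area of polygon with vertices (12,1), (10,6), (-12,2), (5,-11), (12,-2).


sum(xi*y_{i+1}) = 12*6 + 10*2 - 12*(-11) + 5*(-2) + 12*1 = 226
sum(yi*x_{i+1}) = 1*10 + 6*(-12) + 2*5 - 11*12 - 2*12 = -208
Area = |226 + 208|/2 = 434/2 = 217.0000

217.0000 sq units


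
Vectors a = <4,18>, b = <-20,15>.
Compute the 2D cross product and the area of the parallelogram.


cross = 4*15 - 18*(-20) = 60 + 360 = 420
Parallelogram area = |420| = 420

cross = 420, parallelogram area = 420


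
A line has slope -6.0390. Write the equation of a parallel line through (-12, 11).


Parallel lines have equal slopes.
m2 = -6.0390
b2 = 11 + 6.0390*(-12) = -61.4680

y = -6.0390x - 61.4680


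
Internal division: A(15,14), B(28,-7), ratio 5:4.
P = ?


Px = (5*28 + 4*15)/9 = 200/9 = 22.2222
Py = (5*(-7) + 4*14)/9 = 21/9 = 2.3333

P = (22.2222, 2.3333)


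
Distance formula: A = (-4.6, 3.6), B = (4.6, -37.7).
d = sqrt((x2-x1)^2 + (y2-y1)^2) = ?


dx = 4.6 + 4.6 = 9.2
dy = -37.7 - 3.6 = -41.3
d = sqrt(84.64 + 1705.69) = sqrt(1790.33) = 42.3123

42.3123


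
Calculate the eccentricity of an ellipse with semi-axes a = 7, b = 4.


c = sqrt(49-16) = sqrt(33) = 5.7446
e = c/a = sqrt(33)/7 = 0.8207

e = 0.8207


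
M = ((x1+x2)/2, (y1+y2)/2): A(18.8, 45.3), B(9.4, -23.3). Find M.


Mx = (18.8 + 9.4)/2 = 28.2/2 = 14.1000
My = (45.3 - 23.3)/2 = 22/2 = 11.0000

(14.1000, 11.0000)


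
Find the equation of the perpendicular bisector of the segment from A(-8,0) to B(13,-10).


Midpoint = (2.5, -5)
Slope of AB = dy/dx = -10/21 = -0.4762
Perp slope = -dx/dy = 21/10 = 2.1000
b = My - (perp slope)*Mx = -5 + (21*2.5)/(-10) = -5 - 5.2500 = -10.2500

y = 2.1000x - 10.2500


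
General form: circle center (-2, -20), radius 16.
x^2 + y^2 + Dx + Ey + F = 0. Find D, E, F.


(x+ 2)^2 + (y+ 20)^2 = 16^2
D = -2h = 4, E = -2k = 40
F = h^2+k^2-r^2 = 4+400-256 = 148

D = 4, E = 40, F = 148


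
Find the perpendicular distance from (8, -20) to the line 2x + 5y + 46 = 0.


|2*8 + 5*(-20) + 46| = |-38| = 38
sqrt(4 + 25) = sqrt(29) = 5.3852
d = 38/sqrt(29) = 7.0564

7.0564


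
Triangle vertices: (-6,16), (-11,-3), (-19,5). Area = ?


-6*(-3-5) = 48
-11*(5-16) = 121
-19*(16+ 3) = -361
sum = -192
Area = |-192|/2 = 96.0000

96.0000 sq units


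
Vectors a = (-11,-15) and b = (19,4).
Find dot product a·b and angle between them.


a·b = -11*19 - 15*4 = -209 - 60 = -269
|a| = sqrt(121+225) = 18.6011
|b| = sqrt(361+16) = 19.4165
cos(theta) = -269/(sqrt(346)*sqrt(377)) = -269/sqrt(130442) = -0.744807
theta = arccos(-269/sqrt(130442)) = 138.1425 degrees

a·b = -269, theta = 138.1425 deg


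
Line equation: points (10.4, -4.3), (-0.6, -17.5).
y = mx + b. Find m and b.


m = (-13.2)/(-11.0) = 1.2000
b = y1 - m*x1 = -4.3 - (-13.2*10.4)/(-11.0) = -4.3 - 12.4800 = -16.7800

y = 1.2000x - 16.7800


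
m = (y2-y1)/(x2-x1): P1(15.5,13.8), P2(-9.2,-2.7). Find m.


dy = -2.7 - 13.8 = -16.5
dx = -9.2 - 15.5 = -24.7
m = -16.5/(-24.7) = 0.6680

m = 0.6680


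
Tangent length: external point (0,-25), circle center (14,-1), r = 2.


d = sqrt((0-14)^2 + (-25+ 1)^2) = sqrt(196+576) = 27.7849
L = sqrt(772.0000 - 4) = sqrt(768.0000) = 27.7128

27.7128


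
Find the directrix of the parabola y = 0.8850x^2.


a = 0.8850
1/(4a) = 0.2825
directrix: y = -0.2825 = -0.2825

y = -0.2825


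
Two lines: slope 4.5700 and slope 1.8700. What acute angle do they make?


m1-m2 = 2.7
1+m1*m2 = 9.5459
tan(theta) = |2.7/9.5459| = 0.282844
theta = arctan(|2.7/9.5459|) = 15.7932 degrees (acute angle)

15.7932 degrees


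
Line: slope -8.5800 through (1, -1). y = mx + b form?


y + 1 = -8.5800(x - 1)
y = -8.5800x - 1 + 8.5800*1
y = -8.5800x + 7.5800

y = -8.5800x + 7.5800


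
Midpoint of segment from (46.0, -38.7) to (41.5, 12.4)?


Mx = (46.0 + 41.5)/2 = 87.5/2 = 43.7500
My = (-38.7 + 12.4)/2 = -26.3/2 = -13.1500

(43.7500, -13.1500)


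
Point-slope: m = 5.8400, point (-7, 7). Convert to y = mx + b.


y - 7 = 5.8400(x + 7)
y = 5.8400x + 7 - 5.8400*(-7)
y = 5.8400x + 47.8800

y = 5.8400x + 47.8800


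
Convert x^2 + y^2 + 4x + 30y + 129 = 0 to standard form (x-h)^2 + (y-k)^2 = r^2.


h = -D/2 = -4/2 = -2
k = -E/2 = -30/2 = -15
r^2 = h^2 + k^2 - F = 4 + 225 - 129 = 100
r = 10

Center (-2, -15), radius = 10


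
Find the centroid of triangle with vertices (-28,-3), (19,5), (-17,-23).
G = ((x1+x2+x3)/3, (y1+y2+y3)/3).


Gx = (-28+19- 17)/3 = -26/3 = -8.6667
Gy = (-3+5- 23)/3 = -21/3 = -7.0000

G = (-8.6667, -7.0000)


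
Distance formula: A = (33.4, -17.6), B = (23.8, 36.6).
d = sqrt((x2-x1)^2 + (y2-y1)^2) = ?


dx = 23.8 - 33.4 = -9.6
dy = 36.6 + 17.6 = 54.2
d = sqrt(92.16 + 2937.64) = sqrt(3029.8) = 55.0436

55.0436


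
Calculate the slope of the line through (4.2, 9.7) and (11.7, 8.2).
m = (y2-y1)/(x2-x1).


dy = 8.2 - 9.7 = -1.5
dx = 11.7 - 4.2 = 7.5
m = -1.5/7.5 = -0.2000

m = -0.2000


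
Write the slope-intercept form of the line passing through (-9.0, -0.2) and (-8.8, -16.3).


m = (-16.1)/(0.2) = -80.5000
b = y1 - m*x1 = -0.2 - (-16.1*(-9.0))/(0.2) = -0.2 - 724.5000 = -724.7000

y = -80.5000x - 724.7000


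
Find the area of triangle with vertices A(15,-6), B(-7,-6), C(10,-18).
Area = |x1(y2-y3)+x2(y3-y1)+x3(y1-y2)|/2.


15*(-6+ 18) = 180
-7*(-18+ 6) = 84
10*(-6+ 6) = 0
sum = 264
Area = |264|/2 = 132.0000

132.0000 sq units


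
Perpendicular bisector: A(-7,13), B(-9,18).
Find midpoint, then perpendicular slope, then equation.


Midpoint = (-8, 15.5)
Slope of AB = dy/dx = 5/(-2) = -2.5000
Perp slope = -dx/dy = 2/5 = 0.4000
b = My - (perp slope)*Mx = 15.5 + (-2*(-8))/5 = 15.5 + 3.2000 = 18.7000

y = 0.4000x + 18.7000


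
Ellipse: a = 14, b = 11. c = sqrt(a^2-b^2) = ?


c^2 = 14^2 - 11^2 = 196 - 121 = 75
c = sqrt(75) = 8.6603

c = 8.6603


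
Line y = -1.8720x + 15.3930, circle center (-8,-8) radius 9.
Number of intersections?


Substitute y = -1.8720x + 15.3930: (x+ 8)^2 + (-1.8720x+15.3930+ 8)^2 = 81
Expand to Ax^2 + Bx + C = 0, where b-k = 23.393
A = 1+m^2 = 4.504384
B = 2(m(b-k) - h) = 2(-1.8720*23.393 + 8) = -71.583392
C = h^2 + (b-k)^2 - r^2 = 64 + 547.232449 - 81 = 530.232449
disc = B^2-4AC = 5124.1820 - 9553.4822 = -4429.3002
disc < 0

0 intersection points


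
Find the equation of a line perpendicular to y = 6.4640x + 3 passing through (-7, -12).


Perpendicular slope = -1/m1 = -1/6.4640 = -0.1547
b2 = y0 - m2*x0 = -12 - 7/6.4640 = -12 - 1.0829 = -13.0829

y = -0.1547x - 13.0829


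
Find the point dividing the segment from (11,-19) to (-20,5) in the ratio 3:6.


Px = (3*(-20) + 6*11)/9 = 6/9 = 0.6667
Py = (3*5 + 6*(-19))/9 = -99/9 = -11.0000

P = (0.6667, -11.0000)


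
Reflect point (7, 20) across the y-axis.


Reflection rule for y-axis: (-x, y)
(7, 20) -> (-7, 20)

(-7, 20)


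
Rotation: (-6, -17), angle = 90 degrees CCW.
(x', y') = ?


cos(90) = 0, sin(90) = 1
x' = -6*0 + 17*1 = 17
y' = -6*1 - 17*0 = -6

(17, -6)


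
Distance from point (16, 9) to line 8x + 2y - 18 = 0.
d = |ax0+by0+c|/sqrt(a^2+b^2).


|8*16 + 2*9 - 18| = |128| = 128
sqrt(64 + 4) = sqrt(68) = 8.2462
d = 128/sqrt(68) = 15.5223

15.5223


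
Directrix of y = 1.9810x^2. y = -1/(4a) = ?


a = 1.9810
1/(4a) = 0.1262
directrix: y = -0.1262 = -0.1262

y = -0.1262


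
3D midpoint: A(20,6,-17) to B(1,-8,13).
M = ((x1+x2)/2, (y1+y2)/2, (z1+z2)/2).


Mx = (20+1)/2 = 10.5000
My = (6- 8)/2 = -1.0000
Mz = (-17+13)/2 = -2.0000

M = (10.5000, -1.0000, -2.0000)


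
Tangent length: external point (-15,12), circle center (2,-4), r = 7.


d = sqrt((-15-2)^2 + (12+ 4)^2) = sqrt(289+256) = 23.3452
L = sqrt(545.0000 - 49) = sqrt(496.0000) = 22.2711

22.2711


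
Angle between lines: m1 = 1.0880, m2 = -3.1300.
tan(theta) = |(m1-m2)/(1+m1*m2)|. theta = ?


m1-m2 = 4.218
1+m1*m2 = -2.40544
tan(theta) = |4.218/(-2.40544)| = 1.753525
theta = arctan(|4.218/(-2.40544)|) = 60.3048 degrees (acute angle)

60.3048 degrees


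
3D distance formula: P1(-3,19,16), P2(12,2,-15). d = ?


dx=15, dy=-17, dz=-31
d = sqrt(225+289+961) = sqrt(1475) = 38.4057

38.4057


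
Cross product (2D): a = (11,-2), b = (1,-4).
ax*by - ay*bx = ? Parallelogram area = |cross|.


cross = 11*(-4) + 2*1 = -44 + 2 = -42
Parallelogram area = |-42| = 42

cross = -42, parallelogram area = 42


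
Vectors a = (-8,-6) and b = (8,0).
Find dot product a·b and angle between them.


a·b = -8*8 - 6*0 = -64 + 0 = -64
|a| = sqrt(64+36) = 10.0000
|b| = sqrt(64+0) = 8.0000
cos(theta) = -64/(sqrt(100)*sqrt(64)) = -64/sqrt(6400) = -0.800000
theta = arccos(-64/sqrt(6400)) = 143.1301 degrees

a·b = -64, theta = 143.1301 deg


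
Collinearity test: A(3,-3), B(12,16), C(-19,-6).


3*(16+ 6) + 12*(-6+ 3) - 19*(-3-16)
= 66 - 36 + 361 = 391

No, not collinear (determinant = 391)


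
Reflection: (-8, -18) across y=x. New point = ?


Reflection rule for y=x: (y, x)
(-8, -18) -> (-18, -8)

(-18, -8)


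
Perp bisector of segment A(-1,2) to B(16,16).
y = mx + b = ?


Midpoint = (7.5, 9)
Slope of AB = dy/dx = 14/17 = 0.8235
Perp slope = -dx/dy = -17/14 = -1.2143
b = My - (perp slope)*Mx = 9 + (17*7.5)/14 = 9 + 9.1071 = 18.1071

y = -1.2143x + 18.1071


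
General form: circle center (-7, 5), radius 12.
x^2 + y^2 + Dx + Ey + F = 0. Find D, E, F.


(x+ 7)^2 + (y-5)^2 = 12^2
D = -2h = 14, E = -2k = -10
F = h^2+k^2-r^2 = 49+25-144 = -70

D = 14, E = -10, F = -70


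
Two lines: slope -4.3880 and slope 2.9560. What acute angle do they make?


m1-m2 = -7.344
1+m1*m2 = -11.970928
tan(theta) = |-7.344/(-11.970928)| = 0.613486
theta = arctan(|-7.344/(-11.970928)|) = 31.5285 degrees (acute angle)

31.5285 degrees


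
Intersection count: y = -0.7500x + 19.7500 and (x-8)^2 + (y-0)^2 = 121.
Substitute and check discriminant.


Substitute y = -0.7500x + 19.7500: (x-8)^2 + (-0.7500x+19.7500-0)^2 = 121
Expand to Ax^2 + Bx + C = 0, where b-k = 19.75
A = 1+m^2 = 1.5625
B = 2(m(b-k) - h) = 2(-0.7500*19.75 - 8) = -45.625
C = h^2 + (b-k)^2 - r^2 = 64 + 390.0625 - 121 = 333.0625
disc = B^2-4AC = 2081.6406 - 2081.6406 = 0
disc = 0

1 intersection point (tangent)


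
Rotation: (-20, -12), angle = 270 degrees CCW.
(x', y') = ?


cos(270) = 0, sin(270) = -1
x' = -20*0 + 12*(-1) = -12
y' = -20*(-1) - 12*0 = 20

(-12, 20)


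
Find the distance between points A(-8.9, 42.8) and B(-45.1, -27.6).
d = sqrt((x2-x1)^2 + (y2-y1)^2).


dx = -45.1 + 8.9 = -36.2
dy = -27.6 - 42.8 = -70.4
d = sqrt(1310.44 + 4956.16) = sqrt(6266.6) = 79.1619

79.1619


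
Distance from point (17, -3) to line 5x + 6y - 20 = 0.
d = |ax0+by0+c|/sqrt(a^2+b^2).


|5*17 + 6*(-3) - 20| = |47| = 47
sqrt(25 + 36) = sqrt(61) = 7.8102
d = 47/sqrt(61) = 6.0177

6.0177


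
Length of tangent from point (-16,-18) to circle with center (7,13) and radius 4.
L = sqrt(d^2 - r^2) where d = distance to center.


d = sqrt((-16-7)^2 + (-18-13)^2) = sqrt(529+961) = 38.6005
L = sqrt(1490.0000 - 16) = sqrt(1474.0000) = 38.3927

38.3927


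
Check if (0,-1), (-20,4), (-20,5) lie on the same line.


0*(4-5) - 20*(5+ 1) - 20*(-1-4)
= 0 - 120 + 100 = -20

No, not collinear (determinant = -20)


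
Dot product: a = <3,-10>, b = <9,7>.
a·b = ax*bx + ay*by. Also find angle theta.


a·b = 3*9 - 10*7 = 27 - 70 = -43
|a| = sqrt(9+100) = 10.4403
|b| = sqrt(81+49) = 11.4018
cos(theta) = -43/(sqrt(109)*sqrt(130)) = -43/sqrt(14170) = -0.361230
theta = arccos(-43/sqrt(14170)) = 111.1757 degrees

a·b = -43, theta = 111.1757 deg


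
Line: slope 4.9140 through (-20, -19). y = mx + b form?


y + 19 = 4.9140(x + 20)
y = 4.9140x - 19 - 4.9140*(-20)
y = 4.9140x + 79.2800

y = 4.9140x + 79.2800


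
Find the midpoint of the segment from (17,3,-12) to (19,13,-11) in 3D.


Mx = (17+19)/2 = 18.0000
My = (3+13)/2 = 8.0000
Mz = (-12- 11)/2 = -11.5000

M = (18.0000, 8.0000, -11.5000)


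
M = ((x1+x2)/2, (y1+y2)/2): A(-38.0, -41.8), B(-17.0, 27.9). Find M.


Mx = (-38.0 - 17.0)/2 = -55.0/2 = -27.5000
My = (-41.8 + 27.9)/2 = -13.9/2 = -6.9500

(-27.5000, -6.9500)


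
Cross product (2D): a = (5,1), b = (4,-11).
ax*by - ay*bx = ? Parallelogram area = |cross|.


cross = 5*(-11) - 1*4 = -55 - 4 = -59
Parallelogram area = |-59| = 59

cross = -59, parallelogram area = 59


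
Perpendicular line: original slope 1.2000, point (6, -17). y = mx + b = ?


Perpendicular slope = -1/m1 = -1/1.2000 = -0.8333
b2 = y0 - m2*x0 = -17 + 6/1.2000 = -17 + 5.0000 = -12.0000

y = -0.8333x - 12.0000


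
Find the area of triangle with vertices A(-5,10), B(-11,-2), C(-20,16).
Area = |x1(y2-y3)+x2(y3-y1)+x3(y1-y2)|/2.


-5*(-2-16) = 90
-11*(16-10) = -66
-20*(10+ 2) = -240
sum = -216
Area = |-216|/2 = 108.0000

108.0000 sq units


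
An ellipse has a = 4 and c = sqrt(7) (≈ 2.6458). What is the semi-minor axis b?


b^2 = 4^2 - (sqrt(7))^2 = 16 - 7 = 9
b = sqrt(9) = 3

b = 3


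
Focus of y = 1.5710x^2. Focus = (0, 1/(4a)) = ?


a = 1.5710
4a = 6.2840
focus = (0, 1/6.2840) = (0, 0.1591)

Focus = (0, 0.1591)


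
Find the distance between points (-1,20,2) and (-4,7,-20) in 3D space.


dx=-3, dy=-13, dz=-22
d = sqrt(9+169+484) = sqrt(662) = 25.7294

25.7294


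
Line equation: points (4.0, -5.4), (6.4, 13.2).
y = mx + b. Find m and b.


m = (18.6)/(2.4) = 7.7500
b = y1 - m*x1 = -5.4 - (18.6*4.0)/(2.4) = -5.4 - 31.0000 = -36.4000

y = 7.7500x - 36.4000


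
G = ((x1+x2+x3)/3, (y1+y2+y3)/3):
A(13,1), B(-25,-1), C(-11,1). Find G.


Gx = (13- 25- 11)/3 = -23/3 = -7.6667
Gy = (1- 1+1)/3 = 1/3 = 0.3333

G = (-7.6667, 0.3333)


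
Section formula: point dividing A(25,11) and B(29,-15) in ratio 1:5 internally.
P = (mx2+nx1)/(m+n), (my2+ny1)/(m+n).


Px = (1*29 + 5*25)/6 = 154/6 = 25.6667
Py = (1*(-15) + 5*11)/6 = 40/6 = 6.6667

P = (25.6667, 6.6667)


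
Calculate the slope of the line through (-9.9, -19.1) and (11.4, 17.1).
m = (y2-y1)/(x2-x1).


dy = 17.1 + 19.1 = 36.2
dx = 11.4 + 9.9 = 21.3
m = 36.2/21.3 = 1.6995

m = 1.6995


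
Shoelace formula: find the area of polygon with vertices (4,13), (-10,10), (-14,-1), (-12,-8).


sum(xi*y_{i+1}) = 4*10 - 10*(-1) - 14*(-8) - 12*13 = 6
sum(yi*x_{i+1}) = 13*(-10) + 10*(-14) - 1*(-12) - 8*4 = -290
Area = |6 + 290|/2 = 296/2 = 148.0000

148.0000 sq units


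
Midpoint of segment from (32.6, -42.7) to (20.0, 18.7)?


Mx = (32.6 + 20.0)/2 = 52.6/2 = 26.3000
My = (-42.7 + 18.7)/2 = -24/2 = -12.0000

(26.3000, -12.0000)


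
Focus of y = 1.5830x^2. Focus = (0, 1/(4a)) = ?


a = 1.5830
4a = 6.3320
focus = (0, 1/6.3320) = (0, 0.1579)

Focus = (0, 0.1579)


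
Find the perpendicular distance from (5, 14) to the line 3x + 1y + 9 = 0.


|3*5 + 1*14 + 9| = |38| = 38
sqrt(9 + 1) = sqrt(10) = 3.1623
d = 38/sqrt(10) = 12.0167

12.0167


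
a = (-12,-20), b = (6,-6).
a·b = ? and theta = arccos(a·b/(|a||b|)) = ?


a·b = -12*6 - 20*(-6) = -72 + 120 = 48
|a| = sqrt(144+400) = 23.3238
|b| = sqrt(36+36) = 8.4853
cos(theta) = 48/(sqrt(544)*sqrt(72)) = 48/sqrt(39168) = 0.242536
theta = arccos(48/sqrt(39168)) = 75.9638 degrees

a·b = 48, theta = 75.9638 deg
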